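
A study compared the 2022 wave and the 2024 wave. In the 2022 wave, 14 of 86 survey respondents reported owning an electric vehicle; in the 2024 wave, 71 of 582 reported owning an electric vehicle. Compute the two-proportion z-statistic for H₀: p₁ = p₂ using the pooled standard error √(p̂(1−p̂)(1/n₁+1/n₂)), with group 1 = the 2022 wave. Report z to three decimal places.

Sample proportions: p̂₁ = 14/86 = 0.16279 and p̂₂ = 71/582 = 0.12199.
Pooling: p̂ = 85/668 = 0.12725.
Pooled SE = √[0.1110541·0.01334612] ≈ 0.038499.
z = (p̂₁ − p̂₂)/SE = (0.16279 − 0.12199)/0.038499 = 0.04080/0.038499 = 1.060.

z = 1.060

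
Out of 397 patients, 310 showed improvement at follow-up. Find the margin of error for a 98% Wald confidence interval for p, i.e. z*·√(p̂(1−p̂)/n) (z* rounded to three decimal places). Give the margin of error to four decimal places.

ME = 0.0483

The sample proportion is 310/397 = 0.78086.
SE = √(p̂(1−p̂)/n) = √(0.171120/397) = 0.020761.
The 98% critical value is z* = 2.326.
Margin of error = z*·SE = 2.326 × 0.020761 = 0.0483.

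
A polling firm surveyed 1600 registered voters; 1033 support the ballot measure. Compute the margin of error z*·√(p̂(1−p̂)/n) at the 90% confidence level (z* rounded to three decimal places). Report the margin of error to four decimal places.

The sample proportion is 1033/1600 = 0.64563.
SE = √(p̂(1−p̂)/n) = √(0.228793/1600) = 0.011958.
z* = 1.645 at the 90% level.
ME = 1.645·0.011958 = 0.0197.

ME = 0.0197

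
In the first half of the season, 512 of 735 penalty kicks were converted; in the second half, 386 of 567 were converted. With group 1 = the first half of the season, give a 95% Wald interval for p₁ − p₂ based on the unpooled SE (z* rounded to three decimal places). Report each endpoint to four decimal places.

p̂₁ = 512/735 = 0.69660, p̂₂ = 386/567 = 0.68078; p̂₁ − p̂₂ = 0.01582.
SE = √(0.000287550 + 0.000383280) = √0.000670830 = 0.025900.
z* = 1.960 at the 95% level. Margin = 1.960·0.025900 = 0.05076.
So the interval runs from -0.0349 to 0.0666.

(-0.0349, 0.0666)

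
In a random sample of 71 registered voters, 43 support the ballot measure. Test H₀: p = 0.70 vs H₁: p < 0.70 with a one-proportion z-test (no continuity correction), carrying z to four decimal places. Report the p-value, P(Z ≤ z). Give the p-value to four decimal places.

p-value = 0.0414

Sample proportion p̂ = 43/71 = 0.60563.
Null standard error: √(0.70·0.30/71) = √0.002957746 = 0.054385.
Test statistic (full precision, shown to 4 dp): z = (43/71 − 0.70)/SE₀ ≈ -1.7351.
p-value = P(Z ≤ z) with z = -1.7351 → 0.0414.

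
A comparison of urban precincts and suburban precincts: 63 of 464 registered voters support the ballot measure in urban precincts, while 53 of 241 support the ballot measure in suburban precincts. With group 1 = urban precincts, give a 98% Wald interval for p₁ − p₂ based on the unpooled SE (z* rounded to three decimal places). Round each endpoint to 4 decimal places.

p̂₁ = 63/464 = 0.13578, p̂₂ = 53/241 = 0.21992; p̂₁ − p̂₂ = -0.08414.
SE = √(0.000252890 + 0.000711840) = √0.000964730 = 0.031060.
z* = 2.326 at the 98% level. Margin = 2.326·0.031060 = 0.07225.
Interval: -0.08414 ± 0.07225 → (-0.1564, -0.0119).

(-0.1564, -0.0119)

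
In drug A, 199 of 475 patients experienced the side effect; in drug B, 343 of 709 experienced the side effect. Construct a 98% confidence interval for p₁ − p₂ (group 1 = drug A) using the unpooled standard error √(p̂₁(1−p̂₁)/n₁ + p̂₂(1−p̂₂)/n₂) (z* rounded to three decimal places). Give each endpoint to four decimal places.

(-0.1332, 0.0036)

p̂₁ = 199/475 = 0.41895, p̂₂ = 343/709 = 0.48378; p̂₁ − p̂₂ = -0.06483.
SE = √(0.000512485 + 0.000352238) = √0.000864723 = 0.029406.
z* = 2.326 at the 98% level. Margin of error = 0.06840.
Interval: -0.06483 ± 0.06840 → (-0.1332, 0.0036).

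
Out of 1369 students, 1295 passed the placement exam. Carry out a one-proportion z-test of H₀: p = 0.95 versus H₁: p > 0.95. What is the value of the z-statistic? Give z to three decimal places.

z = -0.688

p̂ = 1295/1369 = 0.94595.
Under H₀, SE = √(p₀(1−p₀)/n) = √(0.95·0.05/1369) = √0.000034697 = 0.005890.
Test statistic: z = -0.00405/0.005890 = -0.688.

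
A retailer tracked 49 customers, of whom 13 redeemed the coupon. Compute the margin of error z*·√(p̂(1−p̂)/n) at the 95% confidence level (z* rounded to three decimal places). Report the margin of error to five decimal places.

The sample proportion is 13/49 = 0.26531.
SE = √(p̂(1−p̂)/n) = √(0.194919/49) = 0.063071.
The 95% critical value is z* = 1.960.
Margin of error = z*·SE = 1.960 × 0.063071 = 0.12362.

ME = 0.12362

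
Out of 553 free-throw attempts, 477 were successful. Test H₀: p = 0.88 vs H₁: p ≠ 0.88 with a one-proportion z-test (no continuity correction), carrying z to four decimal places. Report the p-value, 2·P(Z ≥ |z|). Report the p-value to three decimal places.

The sample proportion is 477/553 = 0.86257.
Under H₀, SE = √(p₀(1−p₀)/n) = √(0.88·0.12/553) = √0.000190958 = 0.013819.
z = (p̂ − p₀)/SE = (477/553 − 0.88)/0.013819 ≈ -1.2615.
p-value = 2·P(Z ≥ |z|) with z = -1.2615 → 0.207.

p-value = 0.207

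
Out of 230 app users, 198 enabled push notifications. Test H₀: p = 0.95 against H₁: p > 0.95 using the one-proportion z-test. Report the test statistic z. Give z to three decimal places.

Sample proportion p̂ = 198/230 = 0.86087.
Under H₀, SE = √(p₀(1−p₀)/n) = √(0.95·0.05/230) = √0.000206522 = 0.014371.
z = (0.86087 − 0.95)/0.014371 = -0.08913/0.014371 = -6.202.

z = -6.202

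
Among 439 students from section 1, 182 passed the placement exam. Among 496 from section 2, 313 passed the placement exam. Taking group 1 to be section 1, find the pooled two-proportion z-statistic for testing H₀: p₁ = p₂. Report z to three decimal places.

z = -6.618

p̂₁ = 182/439 = 0.41458, p̂₂ = 313/496 = 0.63105.
Pooled p̂ = (182+313)/(439+496) = 495/935 = 0.52941.
Pooled SE = √[0.2491349·0.00429403] ≈ 0.032708.
z = -0.21647/0.032708 = -6.618.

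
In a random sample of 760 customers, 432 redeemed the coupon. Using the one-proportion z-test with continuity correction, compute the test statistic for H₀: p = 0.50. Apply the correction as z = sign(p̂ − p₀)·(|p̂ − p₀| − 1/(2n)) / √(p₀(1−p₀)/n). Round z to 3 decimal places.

Sample proportion p̂ = 432/760 = 0.56842. p̂ − p₀ = 0.068421.
1/(2n) = 0.000658.
Corrected numerator: |0.068421| − 0.000658 = 0.067763.
Null standard error: √(0.50·0.50/760) = √0.000328947 = 0.018137.
z = (+)0.067763/0.018137 = 3.736.

z = 3.736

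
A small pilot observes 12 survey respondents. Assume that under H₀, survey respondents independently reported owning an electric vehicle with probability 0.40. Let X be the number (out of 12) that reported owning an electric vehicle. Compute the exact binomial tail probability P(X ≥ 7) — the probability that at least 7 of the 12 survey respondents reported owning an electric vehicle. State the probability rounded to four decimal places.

X is binomial with n = 12 and p = 0.40.
P(X ≥ 7) = Σ_{j=7}^{12} C(12,j)·0.40^j·0.60^{12−j}.
= 0.100902 + 0.042043 + 0.012457 + 0.002491 + 0.000302 + 0.000017 = 0.1582.

P = 0.1582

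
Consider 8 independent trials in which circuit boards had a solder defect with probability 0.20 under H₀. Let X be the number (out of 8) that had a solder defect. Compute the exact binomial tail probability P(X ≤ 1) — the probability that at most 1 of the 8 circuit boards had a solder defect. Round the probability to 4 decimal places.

X ~ Binomial(n=8, p=0.20).
P(X ≤ 1) = C(8,0)·0.20^0·0.80^8 + C(8,1)·0.20^1·0.80^7.
= 0.167772 + 0.335544 = 0.5033.

P = 0.5033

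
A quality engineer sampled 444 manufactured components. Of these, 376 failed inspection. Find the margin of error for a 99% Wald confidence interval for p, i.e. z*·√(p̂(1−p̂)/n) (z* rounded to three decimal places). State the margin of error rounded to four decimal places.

p̂ = 376/444 = 0.84685.
SE(p̂) = √(0.84685·0.15315/444) = 0.017091.
For 99% confidence, z* = 2.576.
ME = 2.576·0.017091 = 0.0440.

ME = 0.0440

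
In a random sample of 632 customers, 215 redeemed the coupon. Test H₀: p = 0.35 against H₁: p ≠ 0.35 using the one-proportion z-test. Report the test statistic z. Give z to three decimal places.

With x = 215 successes in n = 632, p̂ = 0.34019.
SE₀ = √(0.35·0.65/632) = 0.018973.
z = (0.34019 − 0.35)/0.018973 = -0.00981/0.018973 = -0.517.

z = -0.517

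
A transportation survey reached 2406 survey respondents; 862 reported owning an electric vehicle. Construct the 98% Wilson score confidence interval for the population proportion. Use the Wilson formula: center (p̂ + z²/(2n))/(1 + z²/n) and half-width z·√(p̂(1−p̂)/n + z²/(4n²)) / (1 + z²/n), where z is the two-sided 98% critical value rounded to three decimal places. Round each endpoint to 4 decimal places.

Here p̂ = 862/2406 = 0.35827 and z = 2.326 (z² = 5.410276).
1 + z²/n = 1.002249.
Center = (0.35827 + 0.001124)/1.002249 = 0.35859.
Radicand: p̂(1−p̂)/n + z²/(4n²) = 0.000095558 + 0.000000234 = 0.000095792.
Half-width = 2.326·√0.000095792/1.002249 = 0.02271.
CI: 0.35859 ± 0.02271 = (0.3359, 0.3813).

(0.3359, 0.3813)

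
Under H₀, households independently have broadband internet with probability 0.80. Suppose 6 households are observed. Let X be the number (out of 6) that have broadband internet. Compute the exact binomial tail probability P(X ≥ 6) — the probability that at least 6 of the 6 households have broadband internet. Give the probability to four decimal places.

P = 0.2621

X is binomial with n = 6 and p = 0.80.
P(X ≥ 6) = C(6,6)·0.80^6·0.20^0.
= 0.262144 = 0.2621.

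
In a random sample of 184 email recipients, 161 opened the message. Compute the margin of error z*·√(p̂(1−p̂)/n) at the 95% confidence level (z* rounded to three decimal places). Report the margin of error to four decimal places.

ME = 0.0478

Sample proportion p̂ = 161/184 = 0.87500.
SE(p̂) = √(0.87500·0.12500/184) = 0.024381.
For 95% confidence, z* = 1.960.
So ME = 0.0478.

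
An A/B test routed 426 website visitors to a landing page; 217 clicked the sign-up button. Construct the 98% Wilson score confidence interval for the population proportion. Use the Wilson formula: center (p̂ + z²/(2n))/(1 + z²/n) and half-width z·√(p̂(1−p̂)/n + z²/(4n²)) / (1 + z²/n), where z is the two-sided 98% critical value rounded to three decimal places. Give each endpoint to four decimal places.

p̂ = 217/426 = 0.50939; z = 2.326, so z² = 5.410276.
1 + z²/n = 1.012700.
Center = (0.50939 + 0.006350)/1.012700 = 0.50927.
Radicand: p̂(1−p̂)/n + z²/(4n²) = 0.000586647 + 0.000007453 = 0.000594100.
Half-width = z·√(radicand)/denom = 2.326·0.024374/1.012700 = 0.05598.
Interval: 0.50927 ± 0.05598 → (0.4533, 0.5653).

(0.4533, 0.5653)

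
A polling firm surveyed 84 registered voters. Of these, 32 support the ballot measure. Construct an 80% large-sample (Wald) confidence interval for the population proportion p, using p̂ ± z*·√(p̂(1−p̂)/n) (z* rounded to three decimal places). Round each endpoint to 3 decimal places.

(0.313, 0.449)

Sample proportion p̂ = 32/84 = 0.38095.
SE(p̂) = √(0.38095·0.61905/84) = 0.052986.
The 80% critical value is z* = 1.282.
Margin of error: 1.282 × 0.052986 = 0.06793.
CI: 0.38095 ± 0.06793 = (0.313, 0.449).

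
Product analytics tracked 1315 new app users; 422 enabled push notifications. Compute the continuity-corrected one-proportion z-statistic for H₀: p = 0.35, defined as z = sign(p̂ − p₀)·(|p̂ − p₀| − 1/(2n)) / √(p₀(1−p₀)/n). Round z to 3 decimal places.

z = -2.183

Sample proportion p̂ = 422/1315 = 0.32091. p̂ − p₀ = -0.029087.
Continuity correction 1/(2n) = 1/2630 = 0.000380.
Corrected numerator: |-0.029087| − 0.000380 = 0.028707.
SE₀ = √(0.35·0.65/1315) = 0.013153.
z = −0.028707/0.013153 = -2.183.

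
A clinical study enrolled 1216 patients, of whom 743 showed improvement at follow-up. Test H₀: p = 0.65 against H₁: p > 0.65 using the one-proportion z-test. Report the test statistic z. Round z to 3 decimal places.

Sample proportion p̂ = 743/1216 = 0.61102.
Under H₀, SE = √(p₀(1−p₀)/n) = √(0.65·0.35/1216) = √0.000187089 = 0.013678.
z = (0.61102 − 0.65)/0.013678 = -0.03898/0.013678 = -2.850.

z = -2.850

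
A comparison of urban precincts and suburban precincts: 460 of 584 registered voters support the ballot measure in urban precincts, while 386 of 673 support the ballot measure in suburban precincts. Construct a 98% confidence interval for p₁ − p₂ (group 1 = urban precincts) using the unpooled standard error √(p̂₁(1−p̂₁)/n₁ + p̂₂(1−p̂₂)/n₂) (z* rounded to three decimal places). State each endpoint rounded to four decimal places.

p̂₁ = 460/584 = 0.78767, p̂₂ = 386/673 = 0.57355; p̂₁ − p̂₂ = 0.21412.
Unpooled SE = √(p̂₁(1−p̂₁)/n₁ + p̂₂(1−p̂₂)/n₂) = √(0.000286379 + 0.000363433) = 0.025491.
z* = 2.326 at the 98% level. Margin of error = 0.05929.
So the interval runs from 0.1548 to 0.2734.

(0.1548, 0.2734)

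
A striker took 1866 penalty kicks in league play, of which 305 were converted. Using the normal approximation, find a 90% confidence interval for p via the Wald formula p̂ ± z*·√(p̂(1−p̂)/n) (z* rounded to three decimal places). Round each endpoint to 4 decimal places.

Sample proportion p̂ = 305/1866 = 0.16345.
SE(p̂) = √(0.16345·0.83655/1866) = 0.008560.
The 90% critical value is z* = 1.645.
Margin of error: 1.645 × 0.008560 = 0.01408.
So the interval runs from 0.1494 to 0.1775.

(0.1494, 0.1775)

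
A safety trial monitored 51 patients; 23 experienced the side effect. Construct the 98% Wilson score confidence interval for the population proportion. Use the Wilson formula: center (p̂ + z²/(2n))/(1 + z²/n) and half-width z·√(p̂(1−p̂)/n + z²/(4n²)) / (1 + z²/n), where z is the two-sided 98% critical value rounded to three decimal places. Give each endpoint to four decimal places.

Here p̂ = 23/51 = 0.45098 and z = 2.326 (z² = 5.410276).
1 + z²/n = 1.106084.
Adjusted center: (0.45098 + z²/(2n))/1.106084 = 0.45568.
Radicand: p̂(1−p̂)/n + z²/(4n²) = 0.004854845 + 0.000520019 = 0.005374864.
Half-width = 2.326·√0.005374864/1.106084 = 0.15417.
So the interval runs from 0.3015 to 0.6099.

(0.3015, 0.6099)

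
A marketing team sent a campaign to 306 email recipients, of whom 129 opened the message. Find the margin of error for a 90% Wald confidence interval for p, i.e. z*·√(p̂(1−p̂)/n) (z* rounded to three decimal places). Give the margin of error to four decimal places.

Sample proportion p̂ = 129/306 = 0.42157.
Standard error of p̂: √(0.243849/306) = √0.000796891 = 0.028229.
z* = 1.645 at the 90% level.
Margin of error = z*·SE = 1.645 × 0.028229 = 0.0464.

ME = 0.0464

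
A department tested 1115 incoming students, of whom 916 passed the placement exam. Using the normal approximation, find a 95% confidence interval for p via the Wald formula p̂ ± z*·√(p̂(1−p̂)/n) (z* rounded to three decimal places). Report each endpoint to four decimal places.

Sample proportion p̂ = 916/1115 = 0.82152.
SE = √(p̂(1−p̂)/n) = √(0.146622/1115) = 0.011467.
z* = 1.960 at the 95% level.
Margin = 1.960·0.011467 = 0.02248.
Interval: 0.82152 ± 0.02248 → (0.7990, 0.8440).

(0.7990, 0.8440)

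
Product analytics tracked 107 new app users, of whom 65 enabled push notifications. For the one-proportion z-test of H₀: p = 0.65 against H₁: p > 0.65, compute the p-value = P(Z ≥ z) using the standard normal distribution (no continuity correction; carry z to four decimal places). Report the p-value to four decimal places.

p̂ = 65/107 = 0.60748.
Under H₀, SE = √(p₀(1−p₀)/n) = √(0.65·0.35/107) = √0.002126168 = 0.046110.
Test statistic (full precision, shown to 4 dp): z = (65/107 − 0.65)/SE₀ ≈ -0.9222.
p-value = P(Z ≥ z) with z = -0.9222 → 0.8218.

p-value = 0.8218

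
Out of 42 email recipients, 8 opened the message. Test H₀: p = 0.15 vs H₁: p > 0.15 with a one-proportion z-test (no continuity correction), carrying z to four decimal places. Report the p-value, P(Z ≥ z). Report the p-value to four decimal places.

Sample proportion p̂ = 8/42 = 0.19048.
SE₀ = √(0.15·0.85/42) = 0.055097.
Test statistic (full precision, shown to 4 dp): z = (8/42 − 0.15)/SE₀ ≈ 0.7346.
From the standard normal, P(Z ≥ z) = 0.2313.

p-value = 0.2313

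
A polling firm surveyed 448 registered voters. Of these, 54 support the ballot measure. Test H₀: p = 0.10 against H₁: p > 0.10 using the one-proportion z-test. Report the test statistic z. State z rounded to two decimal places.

z = 1.45

p̂ = 54/448 = 0.12054.
SE₀ = √(0.10·0.90/448) = 0.014174.
Test statistic: z = 0.02054/0.014174 = 1.45.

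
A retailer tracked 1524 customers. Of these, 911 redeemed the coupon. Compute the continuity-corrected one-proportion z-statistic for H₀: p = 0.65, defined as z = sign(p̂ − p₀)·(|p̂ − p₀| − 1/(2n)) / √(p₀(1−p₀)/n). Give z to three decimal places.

The sample proportion is 911/1524 = 0.59777. p̂ − p₀ = -0.052231.
Continuity correction 1/(2n) = 1/3048 = 0.000328.
Corrected numerator: |-0.052231| − 0.000328 = 0.051903.
Under H₀, SE = √(p₀(1−p₀)/n) = √(0.65·0.35/1524) = √0.000149278 = 0.012218.
z = −0.051903/0.012218 = -4.248.

z = -4.248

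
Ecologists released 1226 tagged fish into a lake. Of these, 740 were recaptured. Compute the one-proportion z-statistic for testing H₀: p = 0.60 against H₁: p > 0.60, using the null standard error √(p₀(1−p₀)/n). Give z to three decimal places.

z = 0.257

The sample proportion is 740/1226 = 0.60359.
SE₀ = √(0.60·0.40/1226) = 0.013991.
z = (0.60359 − 0.60)/0.013991 = 0.00359/0.013991 = 0.257.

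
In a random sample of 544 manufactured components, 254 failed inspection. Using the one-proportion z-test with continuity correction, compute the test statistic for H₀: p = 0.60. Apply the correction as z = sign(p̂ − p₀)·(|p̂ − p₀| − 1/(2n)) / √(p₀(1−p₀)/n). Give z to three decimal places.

p̂ = 254/544 = 0.46691. p̂ − p₀ = -0.133088.
Continuity correction 1/(2n) = 1/1088 = 0.000919.
Corrected numerator: |-0.133088| − 0.000919 = 0.132169.
Null standard error: √(0.60·0.40/544) = √0.000441176 = 0.021004.
z = (−)0.132169/0.021004 = -6.293.

z = -6.293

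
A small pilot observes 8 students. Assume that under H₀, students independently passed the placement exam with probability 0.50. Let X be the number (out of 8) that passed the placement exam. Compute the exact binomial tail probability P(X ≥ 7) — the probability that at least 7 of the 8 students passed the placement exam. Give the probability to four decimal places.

P = 0.0352

X is binomial with n = 8 and p = 0.50.
P(X ≥ 7) = C(8,7)·0.50^7·0.50^1 + C(8,8)·0.50^8·0.50^0.
= 0.031250 + 0.003906 = 0.0352.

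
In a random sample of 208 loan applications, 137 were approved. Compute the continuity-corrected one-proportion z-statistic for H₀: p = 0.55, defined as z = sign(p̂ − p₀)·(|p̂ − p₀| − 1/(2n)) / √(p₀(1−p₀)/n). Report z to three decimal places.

p̂ = 137/208 = 0.65865. p̂ − p₀ = 0.108654.
1/(2n) = 0.002404.
Corrected numerator: |0.108654| − 0.002404 = 0.106250.
Under H₀, SE = √(p₀(1−p₀)/n) = √(0.55·0.45/208) = √0.001189904 = 0.034495.
z = (+)0.106250/0.034495 = 3.080.

z = 3.080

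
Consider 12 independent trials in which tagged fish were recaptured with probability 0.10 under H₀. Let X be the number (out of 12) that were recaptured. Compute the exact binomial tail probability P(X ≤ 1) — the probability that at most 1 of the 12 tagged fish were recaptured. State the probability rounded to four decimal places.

P = 0.6590

X is binomial with n = 12 and p = 0.10.
P(X ≤ 1) = C(12,0)·0.10^0·0.90^12 + C(12,1)·0.10^1·0.90^11.
= 0.282430 + 0.376573 = 0.6590.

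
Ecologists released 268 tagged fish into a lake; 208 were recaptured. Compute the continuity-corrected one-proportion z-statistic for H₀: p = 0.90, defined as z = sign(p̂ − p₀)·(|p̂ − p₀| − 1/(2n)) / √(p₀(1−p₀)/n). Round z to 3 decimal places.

z = -6.658

The sample proportion is 208/268 = 0.77612. p̂ − p₀ = -0.123881.
Continuity correction 1/(2n) = 1/536 = 0.001866.
Corrected numerator: |-0.123881| − 0.001866 = 0.122015.
Under H₀, SE = √(p₀(1−p₀)/n) = √(0.90·0.10/268) = √0.000335821 = 0.018325.
z = (−)0.122015/0.018325 = -6.658.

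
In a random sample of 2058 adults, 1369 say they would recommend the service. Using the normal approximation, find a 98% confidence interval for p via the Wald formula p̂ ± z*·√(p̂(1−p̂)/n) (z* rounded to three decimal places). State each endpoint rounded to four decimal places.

(0.6410, 0.6894)

The sample proportion is 1369/2058 = 0.66521.
SE = √(p̂(1−p̂)/n) = √(0.222706/2058) = 0.010403.
z* = 2.326 at the 98% level.
Margin = 2.326·0.010403 = 0.02420.
CI: 0.66521 ± 0.02420 = (0.6410, 0.6894).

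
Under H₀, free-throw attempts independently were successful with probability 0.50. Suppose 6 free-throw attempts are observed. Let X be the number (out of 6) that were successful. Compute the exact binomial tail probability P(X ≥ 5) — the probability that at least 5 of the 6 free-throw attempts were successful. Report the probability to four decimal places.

P = 0.1094

X is binomial with n = 6 and p = 0.50.
P(X ≥ 5) = C(6,5)·0.50^5·0.50^1 + C(6,6)·0.50^6·0.50^0.
= 0.093750 + 0.015625 = 0.1094.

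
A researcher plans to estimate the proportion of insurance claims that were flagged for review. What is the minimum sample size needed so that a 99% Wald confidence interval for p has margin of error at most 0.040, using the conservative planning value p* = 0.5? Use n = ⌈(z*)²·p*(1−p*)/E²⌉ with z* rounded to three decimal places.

n = 1037

The 99% critical value is z* = 2.576.
p*(1−p*) = 0.2500.
Required n before rounding: 6.635776 × 0.2500 / 0.040² = 1036.840.
Rounding up, n = 1037.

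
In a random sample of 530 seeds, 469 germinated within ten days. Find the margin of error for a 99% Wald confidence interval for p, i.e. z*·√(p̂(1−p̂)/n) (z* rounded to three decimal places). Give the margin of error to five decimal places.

Sample proportion p̂ = 469/530 = 0.88491.
SE(p̂) = √(0.88491·0.11509/530) = 0.013862.
z* = 2.576 at the 99% level.
So ME = 0.03571.

ME = 0.03571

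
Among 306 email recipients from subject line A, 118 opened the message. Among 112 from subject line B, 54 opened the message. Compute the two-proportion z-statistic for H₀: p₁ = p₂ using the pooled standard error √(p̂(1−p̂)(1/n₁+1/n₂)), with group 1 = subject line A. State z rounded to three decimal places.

Sample proportions: p̂₁ = 118/306 = 0.38562 and p̂₂ = 54/112 = 0.48214.
Pooled p̂ = (118+54)/(306+112) = 172/418 = 0.41148.
Pooled SE = √[0.2421648·0.01219655] ≈ 0.054347.
z = (p̂₁ − p̂₂)/SE = (0.38562 − 0.48214)/0.054347 = -0.09652/0.054347 = -1.776.

z = -1.776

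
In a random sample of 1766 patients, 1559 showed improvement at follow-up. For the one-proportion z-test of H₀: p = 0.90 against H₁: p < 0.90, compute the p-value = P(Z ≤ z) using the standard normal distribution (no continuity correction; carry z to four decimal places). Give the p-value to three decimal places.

Sample proportion p̂ = 1559/1766 = 0.88279.
Under H₀, SE = √(p₀(1−p₀)/n) = √(0.90·0.10/1766) = √0.000050963 = 0.007139.
Test statistic (full precision, shown to 4 dp): z = (1559/1766 − 0.90)/SE₀ ≈ -2.4113.
From the standard normal, P(Z ≤ z) = 0.008.

p-value = 0.008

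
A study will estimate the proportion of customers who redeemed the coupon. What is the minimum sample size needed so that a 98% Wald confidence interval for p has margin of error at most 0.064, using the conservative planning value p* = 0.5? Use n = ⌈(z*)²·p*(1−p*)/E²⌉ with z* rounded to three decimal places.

z* = 2.326 at the 98% level.
p*(1−p*) = 0.2500.
(z*)²·p*(1−p*)/E² = 5.410276·0.2500/0.004096 = 330.217.
⌈330.217⌉ = 331.

n = 331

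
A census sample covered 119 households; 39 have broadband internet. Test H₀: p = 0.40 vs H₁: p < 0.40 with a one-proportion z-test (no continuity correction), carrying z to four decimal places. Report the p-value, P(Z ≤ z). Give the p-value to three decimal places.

p-value = 0.054

p̂ = 39/119 = 0.32773.
Null standard error: √(0.40·0.60/119) = √0.002016807 = 0.044909.
z = (p̂ − p₀)/SE = (39/119 − 0.40)/0.044909 ≈ -1.6092.
p-value = P(Z ≤ z) with z = -1.6092 → 0.054.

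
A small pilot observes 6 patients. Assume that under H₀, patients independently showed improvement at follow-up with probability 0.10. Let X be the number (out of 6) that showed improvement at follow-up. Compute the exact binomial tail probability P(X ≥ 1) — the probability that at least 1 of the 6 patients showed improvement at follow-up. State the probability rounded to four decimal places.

X is binomial with n = 6 and p = 0.10.
P(X ≥ 1) = Σ_{j=1}^{6} C(6,j)·0.10^j·0.90^{6−j}.
= 0.354294 + 0.098415 + 0.014580 + 0.001215 + 0.000054 + 0.000001 = 0.4686.

P = 0.4686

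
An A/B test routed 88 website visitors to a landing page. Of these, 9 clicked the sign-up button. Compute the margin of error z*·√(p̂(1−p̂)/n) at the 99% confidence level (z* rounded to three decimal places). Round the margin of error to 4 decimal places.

ME = 0.0832

Sample proportion p̂ = 9/88 = 0.10227.
Standard error of p̂: √(0.091813/88) = √0.001043330 = 0.032301.
The 99% critical value is z* = 2.576.
So ME = 0.0832.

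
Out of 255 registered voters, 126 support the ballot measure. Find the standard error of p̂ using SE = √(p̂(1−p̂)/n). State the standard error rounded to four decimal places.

The sample proportion is 126/255 = 0.49412.
p̂(1−p̂) = 0.249965.
SE = √(0.249965/255) = 0.0313.

SE = 0.0313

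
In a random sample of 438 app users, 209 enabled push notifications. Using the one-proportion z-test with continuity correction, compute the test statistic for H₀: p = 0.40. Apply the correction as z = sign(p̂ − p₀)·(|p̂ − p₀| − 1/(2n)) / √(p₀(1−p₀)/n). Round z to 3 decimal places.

z = 3.248

p̂ = 209/438 = 0.47717. p̂ − p₀ = 0.077169.
1/(2n) = 0.001142.
Corrected numerator: |0.077169| − 0.001142 = 0.076027.
Null standard error: √(0.40·0.60/438) = √0.000547945 = 0.023408.
z = (+)0.076027/0.023408 = 3.248.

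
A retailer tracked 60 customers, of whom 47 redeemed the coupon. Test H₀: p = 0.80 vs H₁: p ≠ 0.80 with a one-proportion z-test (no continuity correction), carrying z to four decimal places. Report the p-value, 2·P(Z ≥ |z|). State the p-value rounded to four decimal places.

p-value = 0.7469

Sample proportion p̂ = 47/60 = 0.78333.
SE₀ = √(0.80·0.20/60) = 0.051640.
Test statistic (full precision, shown to 4 dp): z = (47/60 − 0.80)/SE₀ ≈ -0.3227.
From the standard normal, 2·P(Z ≥ |z|) = 0.7469.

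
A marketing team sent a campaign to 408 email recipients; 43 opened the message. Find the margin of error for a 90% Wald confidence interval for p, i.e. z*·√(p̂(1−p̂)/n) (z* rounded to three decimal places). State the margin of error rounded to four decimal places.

ME = 0.0250

Sample proportion p̂ = 43/408 = 0.10539.
SE = √(p̂(1−p̂)/n) = √(0.094285/408) = 0.015202.
The 90% critical value is z* = 1.645.
ME = 1.645·0.015202 = 0.0250.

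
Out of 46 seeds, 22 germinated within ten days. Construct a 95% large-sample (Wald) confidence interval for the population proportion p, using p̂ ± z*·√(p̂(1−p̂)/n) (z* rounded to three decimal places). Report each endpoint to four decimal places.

(0.3339, 0.6226)

p̂ = 22/46 = 0.47826.
SE(p̂) = √(0.47826·0.52174/46) = 0.073651.
For 95% confidence, z* = 1.960.
Margin = 1.960·0.073651 = 0.14436.
So the interval runs from 0.3339 to 0.6226.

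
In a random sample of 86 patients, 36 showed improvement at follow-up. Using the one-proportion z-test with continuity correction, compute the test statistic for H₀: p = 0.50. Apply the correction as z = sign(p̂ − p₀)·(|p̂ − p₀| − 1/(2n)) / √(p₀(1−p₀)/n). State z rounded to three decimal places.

z = -1.402

With x = 36 successes in n = 86, p̂ = 0.41860. p̂ − p₀ = -0.081395.
1/(2n) = 0.005814.
Corrected numerator: |-0.081395| − 0.005814 = 0.075581.
Under H₀, SE = √(p₀(1−p₀)/n) = √(0.50·0.50/86) = √0.002906977 = 0.053916.
z = (−)0.075581/0.053916 = -1.402.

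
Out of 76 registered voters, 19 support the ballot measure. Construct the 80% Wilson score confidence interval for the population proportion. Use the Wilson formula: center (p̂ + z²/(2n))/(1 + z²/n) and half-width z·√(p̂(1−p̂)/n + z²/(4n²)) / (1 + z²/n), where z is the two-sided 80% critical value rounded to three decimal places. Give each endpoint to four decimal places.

(0.1921, 0.3185)

Here p̂ = 19/76 = 0.25000 and z = 1.282 (z² = 1.643524).
Denominator 1 + z²/n = 1 + 1.643524/76 = 1.021625.
Adjusted center: (0.25000 + z²/(2n))/1.021625 = 0.25529.
Radicand: p̂(1−p̂)/n + z²/(4n²) = 0.002467105 + 0.000071136 = 0.002538241.
Half-width = z·√(radicand)/denom = 1.282·0.050381/1.021625 = 0.06322.
So the interval runs from 0.1921 to 0.3185.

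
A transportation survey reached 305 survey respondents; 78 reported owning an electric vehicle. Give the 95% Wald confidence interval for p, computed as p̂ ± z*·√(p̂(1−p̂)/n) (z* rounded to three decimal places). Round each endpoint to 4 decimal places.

With x = 78 successes in n = 305, p̂ = 0.25574.
Standard error of p̂: √(0.190336/305) = √0.000624052 = 0.024981.
The 95% critical value is z* = 1.960.
Margin = 1.960·0.024981 = 0.04896.
Interval: 0.25574 ± 0.04896 → (0.2068, 0.3047).

(0.2068, 0.3047)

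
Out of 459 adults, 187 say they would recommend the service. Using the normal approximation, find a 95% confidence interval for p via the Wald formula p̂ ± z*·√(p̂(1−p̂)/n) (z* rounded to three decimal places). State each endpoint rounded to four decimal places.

(0.3625, 0.4524)

The sample proportion is 187/459 = 0.40741.
Standard error of p̂: √(0.241427/459) = √0.000525984 = 0.022934.
For 95% confidence, z* = 1.960.
Margin of error: 1.960 × 0.022934 = 0.04495.
Interval: 0.40741 ± 0.04495 → (0.3625, 0.4524).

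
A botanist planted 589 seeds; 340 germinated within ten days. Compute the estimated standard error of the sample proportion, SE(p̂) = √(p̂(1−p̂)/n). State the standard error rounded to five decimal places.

SE = 0.02035

The sample proportion is 340/589 = 0.57725.
p̂(1−p̂) = 0.57725·0.42275 = 0.244032.
SE = √(0.244032/589) = 0.02035.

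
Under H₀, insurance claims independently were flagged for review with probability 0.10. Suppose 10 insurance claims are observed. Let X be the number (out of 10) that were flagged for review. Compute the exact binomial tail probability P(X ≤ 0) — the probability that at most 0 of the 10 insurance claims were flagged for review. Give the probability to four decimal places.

P = 0.3487

X is binomial with n = 10 and p = 0.10.
P(X ≤ 0) = C(10,0)·0.10^0·0.90^10.
= 0.348678 = 0.3487.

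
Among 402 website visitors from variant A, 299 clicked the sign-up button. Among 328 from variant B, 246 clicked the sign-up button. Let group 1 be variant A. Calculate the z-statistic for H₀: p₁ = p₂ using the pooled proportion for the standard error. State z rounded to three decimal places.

z = -0.192

Sample proportions: p̂₁ = 299/402 = 0.74378 and p̂₂ = 246/328 = 0.75000.
Pooled p̂ = (299+246)/(402+328) = 545/730 = 0.74658.
SE = √[p̂(1−p̂)(1/n₁+1/n₂)] = √[0.74658·0.25342·(1/402+1/328)] ≈ 0.032365.
z = (p̂₁ − p̂₂)/SE = (0.74378 − 0.75000)/0.032365 = -0.00622/0.032365 = -0.192.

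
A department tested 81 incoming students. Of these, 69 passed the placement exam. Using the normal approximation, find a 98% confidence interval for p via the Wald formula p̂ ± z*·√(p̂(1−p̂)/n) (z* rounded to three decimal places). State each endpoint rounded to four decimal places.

The sample proportion is 69/81 = 0.85185.
Standard error of p̂: √(0.126200/81) = √0.001558028 = 0.039472.
z* = 2.326 at the 98% level.
Margin of error: 2.326 × 0.039472 = 0.09181.
Interval: 0.85185 ± 0.09181 → (0.7600, 0.9437).

(0.7600, 0.9437)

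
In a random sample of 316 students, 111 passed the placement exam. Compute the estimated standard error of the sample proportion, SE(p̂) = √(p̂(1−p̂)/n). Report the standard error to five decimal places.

p̂ = 111/316 = 0.35127.
p̂(1−p̂) = 0.227879.
Dividing by n and taking the root: √0.000721136 = 0.02685.

SE = 0.02685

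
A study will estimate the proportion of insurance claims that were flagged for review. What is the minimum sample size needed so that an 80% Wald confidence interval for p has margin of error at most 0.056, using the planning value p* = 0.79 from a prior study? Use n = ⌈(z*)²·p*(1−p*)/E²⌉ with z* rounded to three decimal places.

n = 87

z* = 1.282 at the 80% level.
p*(1−p*) = 0.1659.
(z*)²·p*(1−p*)/E² = 1.643524·0.1659/0.003136 = 86.945.
⌈86.945⌉ = 87.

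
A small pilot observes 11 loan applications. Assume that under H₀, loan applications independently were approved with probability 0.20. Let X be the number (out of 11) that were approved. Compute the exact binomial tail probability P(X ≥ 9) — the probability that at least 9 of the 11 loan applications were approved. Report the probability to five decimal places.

P = 0.00002

X is binomial with n = 11 and p = 0.20.
P(X ≥ 9) = C(11,9)·0.20^9·0.80^2 + C(11,10)·0.20^10·0.80^1 + C(11,11)·0.20^11·0.80^0.
= 0.000018 + 0.000001 + 0.000000 = 0.00002.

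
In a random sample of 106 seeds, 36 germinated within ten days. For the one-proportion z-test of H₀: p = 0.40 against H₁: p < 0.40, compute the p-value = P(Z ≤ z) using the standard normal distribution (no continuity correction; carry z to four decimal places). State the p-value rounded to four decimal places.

The sample proportion is 36/106 = 0.33962.
Under H₀, SE = √(p₀(1−p₀)/n) = √(0.40·0.60/106) = √0.002264151 = 0.047583.
z = (p̂ − p₀)/SE = (36/106 − 0.40)/0.047583 ≈ -1.2689.
From the standard normal, P(Z ≤ z) = 0.1022.

p-value = 0.1022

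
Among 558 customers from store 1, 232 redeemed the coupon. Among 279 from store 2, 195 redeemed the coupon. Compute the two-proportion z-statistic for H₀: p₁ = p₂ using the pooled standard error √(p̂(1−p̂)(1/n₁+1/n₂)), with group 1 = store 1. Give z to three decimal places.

z = -7.725

Sample proportions: p̂₁ = 232/558 = 0.41577 and p̂₂ = 195/279 = 0.69892.
Pooling: p̂ = 427/837 = 0.51016.
Pooled SE = √[0.2498969·0.00537634] ≈ 0.036654.
z = -0.28315/0.036654 = -7.725.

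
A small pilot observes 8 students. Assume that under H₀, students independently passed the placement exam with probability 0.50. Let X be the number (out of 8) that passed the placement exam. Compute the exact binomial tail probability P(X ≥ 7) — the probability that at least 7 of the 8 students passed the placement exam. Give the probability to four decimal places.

P = 0.0352

X ~ Binomial(n=8, p=0.50).
P(X ≥ 7) = C(8,7)·0.50^7·0.50^1 + C(8,8)·0.50^8·0.50^0.
= 0.031250 + 0.003906 = 0.0352.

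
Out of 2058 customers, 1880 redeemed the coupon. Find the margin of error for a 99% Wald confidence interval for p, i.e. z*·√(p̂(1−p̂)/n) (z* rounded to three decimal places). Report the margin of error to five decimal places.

ME = 0.01596

Sample proportion p̂ = 1880/2058 = 0.91351.
SE(p̂) = √(0.91351·0.08649/2058) = 0.006196.
The 99% critical value is z* = 2.576.
ME = 2.576·0.006196 = 0.01596.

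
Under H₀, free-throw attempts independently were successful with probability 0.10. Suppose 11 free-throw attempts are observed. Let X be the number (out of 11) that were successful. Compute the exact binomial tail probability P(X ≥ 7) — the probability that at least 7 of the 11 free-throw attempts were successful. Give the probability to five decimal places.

X ~ Binomial(n=11, p=0.10).
P(X ≥ 7) = Σ_{j=7}^{11} C(11,j)·0.10^j·0.90^{11−j}.
= 0.000022 + 0.000001 + 0.000000 + 0.000000 + 0.000000 = 0.00002.

P = 0.00002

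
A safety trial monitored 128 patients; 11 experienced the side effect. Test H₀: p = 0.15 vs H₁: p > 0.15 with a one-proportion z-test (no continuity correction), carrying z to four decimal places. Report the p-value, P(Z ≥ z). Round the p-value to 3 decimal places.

Sample proportion p̂ = 11/128 = 0.08594.
Null standard error: √(0.15·0.85/128) = √0.000996094 = 0.031561.
z = (p̂ − p₀)/SE = (11/128 − 0.15)/0.031561 ≈ -2.0298.
p-value = P(Z ≥ z) with z = -2.0298 → 0.979.

p-value = 0.979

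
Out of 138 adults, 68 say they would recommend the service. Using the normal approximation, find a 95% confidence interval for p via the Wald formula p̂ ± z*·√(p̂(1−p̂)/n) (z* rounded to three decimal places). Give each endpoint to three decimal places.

p̂ = 68/138 = 0.49275.
SE = √(p̂(1−p̂)/n) = √(0.249947/138) = 0.042558.
The 95% critical value is z* = 1.960.
Margin of error: 1.960 × 0.042558 = 0.08341.
CI: 0.49275 ± 0.08341 = (0.409, 0.576).

(0.409, 0.576)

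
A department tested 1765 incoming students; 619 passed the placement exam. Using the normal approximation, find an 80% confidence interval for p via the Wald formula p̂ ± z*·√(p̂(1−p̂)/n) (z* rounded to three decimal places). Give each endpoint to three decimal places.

p̂ = 619/1765 = 0.35071.
SE(p̂) = √(0.35071·0.64929/1765) = 0.011358.
The 80% critical value is z* = 1.282.
Margin = 1.282·0.011358 = 0.01456.
Interval: 0.35071 ± 0.01456 → (0.336, 0.365).

(0.336, 0.365)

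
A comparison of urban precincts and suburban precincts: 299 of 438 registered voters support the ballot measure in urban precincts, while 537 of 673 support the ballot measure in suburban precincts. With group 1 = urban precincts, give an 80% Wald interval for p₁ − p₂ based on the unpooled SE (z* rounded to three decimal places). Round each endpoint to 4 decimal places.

(-0.1500, -0.0805)

p̂₁ = 299/438 = 0.68265, p̂₂ = 537/673 = 0.79792; p̂₁ − p̂₂ = -0.11527.
Unpooled SE = √(p̂₁(1−p̂₁)/n₁ + p̂₂(1−p̂₂)/n₂) = √(0.000494611 + 0.000239590) = 0.027096.
For 80% confidence, z* = 1.282. Margin = 1.282·0.027096 = 0.03474.
Interval: -0.11527 ± 0.03474 → (-0.1500, -0.0805).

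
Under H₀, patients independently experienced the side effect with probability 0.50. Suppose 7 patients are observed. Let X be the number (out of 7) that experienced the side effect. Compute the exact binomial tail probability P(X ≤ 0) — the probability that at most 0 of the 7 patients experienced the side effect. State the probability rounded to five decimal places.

X is binomial with n = 7 and p = 0.50.
P(X ≤ 0) = C(7,0)·0.50^0·0.50^7.
= 0.007812 = 0.00781.

P = 0.00781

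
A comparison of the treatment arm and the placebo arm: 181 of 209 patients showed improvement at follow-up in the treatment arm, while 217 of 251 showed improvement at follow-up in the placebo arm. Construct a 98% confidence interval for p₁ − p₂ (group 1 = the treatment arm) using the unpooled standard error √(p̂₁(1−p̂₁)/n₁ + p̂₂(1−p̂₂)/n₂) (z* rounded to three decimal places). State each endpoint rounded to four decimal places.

p̂₁ = 181/209 = 0.86603, p̂₂ = 217/251 = 0.86454; p̂₁ − p̂₂ = 0.00149.
SE = √(0.000555134 + 0.000466571) = √0.001021705 = 0.031964.
z* = 2.326 at the 98% level. Margin = 2.326·0.031964 = 0.07435.
CI: 0.00149 ± 0.07435 = (-0.0729, 0.0758).

(-0.0729, 0.0758)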